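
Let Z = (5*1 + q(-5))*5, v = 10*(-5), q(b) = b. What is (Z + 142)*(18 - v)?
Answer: 9656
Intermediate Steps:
v = -50
Z = 0 (Z = (5*1 - 5)*5 = (5 - 5)*5 = 0*5 = 0)
(Z + 142)*(18 - v) = (0 + 142)*(18 - 1*(-50)) = 142*(18 + 50) = 142*68 = 9656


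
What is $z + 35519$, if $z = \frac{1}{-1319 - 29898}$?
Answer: $\frac{1108796622}{31217} \approx 35519.0$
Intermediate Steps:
$z = - \frac{1}{31217}$ ($z = \frac{1}{-31217} = - \frac{1}{31217} \approx -3.2034 \cdot 10^{-5}$)
$z + 35519 = - \frac{1}{31217} + 35519 = \frac{1108796622}{31217}$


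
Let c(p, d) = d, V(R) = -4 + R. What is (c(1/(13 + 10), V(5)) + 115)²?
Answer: 13456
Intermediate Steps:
(c(1/(13 + 10), V(5)) + 115)² = ((-4 + 5) + 115)² = (1 + 115)² = 116² = 13456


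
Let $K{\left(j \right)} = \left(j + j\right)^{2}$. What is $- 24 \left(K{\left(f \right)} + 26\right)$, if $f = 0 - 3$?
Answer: $-1488$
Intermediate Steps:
$f = -3$ ($f = 0 - 3 = -3$)
$K{\left(j \right)} = 4 j^{2}$ ($K{\left(j \right)} = \left(2 j\right)^{2} = 4 j^{2}$)
$- 24 \left(K{\left(f \right)} + 26\right) = - 24 \left(4 \left(-3\right)^{2} + 26\right) = - 24 \left(4 \cdot 9 + 26\right) = - 24 \left(36 + 26\right) = \left(-24\right) 62 = -1488$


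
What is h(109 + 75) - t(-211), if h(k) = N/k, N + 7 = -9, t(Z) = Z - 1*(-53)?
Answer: 3632/23 ≈ 157.91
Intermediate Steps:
t(Z) = 53 + Z (t(Z) = Z + 53 = 53 + Z)
N = -16 (N = -7 - 9 = -16)
h(k) = -16/k
h(109 + 75) - t(-211) = -16/(109 + 75) - (53 - 211) = -16/184 - 1*(-158) = -16*1/184 + 158 = -2/23 + 158 = 3632/23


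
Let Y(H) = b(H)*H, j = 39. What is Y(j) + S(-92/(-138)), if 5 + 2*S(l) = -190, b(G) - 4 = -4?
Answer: -195/2 ≈ -97.500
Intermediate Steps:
b(G) = 0 (b(G) = 4 - 4 = 0)
S(l) = -195/2 (S(l) = -5/2 + (½)*(-190) = -5/2 - 95 = -195/2)
Y(H) = 0 (Y(H) = 0*H = 0)
Y(j) + S(-92/(-138)) = 0 - 195/2 = -195/2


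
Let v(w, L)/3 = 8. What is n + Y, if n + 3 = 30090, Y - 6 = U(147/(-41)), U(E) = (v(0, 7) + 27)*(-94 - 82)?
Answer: 21117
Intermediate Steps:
v(w, L) = 24 (v(w, L) = 3*8 = 24)
U(E) = -8976 (U(E) = (24 + 27)*(-94 - 82) = 51*(-176) = -8976)
Y = -8970 (Y = 6 - 8976 = -8970)
n = 30087 (n = -3 + 30090 = 30087)
n + Y = 30087 - 8970 = 21117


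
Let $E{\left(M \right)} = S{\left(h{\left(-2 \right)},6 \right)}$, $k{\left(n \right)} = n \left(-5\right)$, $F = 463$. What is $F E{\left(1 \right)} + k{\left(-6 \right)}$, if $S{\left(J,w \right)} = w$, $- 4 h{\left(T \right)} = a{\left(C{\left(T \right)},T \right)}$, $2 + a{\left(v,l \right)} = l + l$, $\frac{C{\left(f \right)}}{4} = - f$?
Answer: $2808$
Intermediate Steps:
$C{\left(f \right)} = - 4 f$ ($C{\left(f \right)} = 4 \left(- f\right) = - 4 f$)
$a{\left(v,l \right)} = -2 + 2 l$ ($a{\left(v,l \right)} = -2 + \left(l + l\right) = -2 + 2 l$)
$h{\left(T \right)} = \frac{1}{2} - \frac{T}{2}$ ($h{\left(T \right)} = - \frac{-2 + 2 T}{4} = \frac{1}{2} - \frac{T}{2}$)
$k{\left(n \right)} = - 5 n$
$E{\left(M \right)} = 6$
$F E{\left(1 \right)} + k{\left(-6 \right)} = 463 \cdot 6 - -30 = 2778 + 30 = 2808$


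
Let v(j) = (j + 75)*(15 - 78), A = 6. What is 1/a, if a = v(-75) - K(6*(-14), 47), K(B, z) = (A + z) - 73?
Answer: 1/20 ≈ 0.050000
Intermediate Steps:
v(j) = -4725 - 63*j (v(j) = (75 + j)*(-63) = -4725 - 63*j)
K(B, z) = -67 + z (K(B, z) = (6 + z) - 73 = -67 + z)
a = 20 (a = (-4725 - 63*(-75)) - (-67 + 47) = (-4725 + 4725) - 1*(-20) = 0 + 20 = 20)
1/a = 1/20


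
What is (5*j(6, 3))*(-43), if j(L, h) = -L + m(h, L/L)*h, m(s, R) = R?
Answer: 645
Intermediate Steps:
j(L, h) = h - L (j(L, h) = -L + (L/L)*h = -L + 1*h = -L + h = h - L)
(5*j(6, 3))*(-43) = (5*(3 - 1*6))*(-43) = (5*(3 - 6))*(-43) = (5*(-3))*(-43) = -15*(-43) = 645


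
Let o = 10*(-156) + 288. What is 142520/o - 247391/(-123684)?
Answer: -721365097/6555252 ≈ -110.04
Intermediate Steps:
o = -1272 (o = -1560 + 288 = -1272)
142520/o - 247391/(-123684) = 142520/(-1272) - 247391/(-123684) = 142520*(-1/1272) - 247391*(-1/123684) = -17815/159 + 247391/123684 = -721365097/6555252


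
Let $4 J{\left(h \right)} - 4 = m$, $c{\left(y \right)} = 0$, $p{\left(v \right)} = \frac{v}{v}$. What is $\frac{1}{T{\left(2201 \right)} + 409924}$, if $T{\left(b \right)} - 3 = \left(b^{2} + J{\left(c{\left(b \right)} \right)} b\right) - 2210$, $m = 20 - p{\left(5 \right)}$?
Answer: $\frac{4}{21059095} \approx 1.8994 \cdot 10^{-7}$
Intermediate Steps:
$p{\left(v \right)} = 1$
$m = 19$ ($m = 20 - 1 = 19$)
$J{\left(h \right)} = \frac{23}{4}$ ($J{\left(h \right)} = 1 + \frac{1}{4} \cdot 19 = 1 + \frac{19}{4} = \frac{23}{4}$)
$T{\left(b \right)} = -2207 + b^{2} + \frac{23 b}{4}$ ($T{\left(b \right)} = 3 - \left(2210 - b^{2} - \frac{23 b}{4}\right) = 3 + \left(-2210 + b^{2} + \frac{23 b}{4}\right) = -2207 + b^{2} + \frac{23 b}{4}$)
$\frac{1}{T{\left(2201 \right)} + 409924} = \frac{1}{\left(-2207 + 2201^{2} + \frac{23}{4} \cdot 2201\right) + 409924} = \frac{1}{\left(-2207 + 4844401 + \frac{50623}{4}\right) + 409924} = \frac{1}{\frac{19419399}{4} + 409924} = \frac{1}{\frac{21059095}{4}} = \frac{4}{21059095}$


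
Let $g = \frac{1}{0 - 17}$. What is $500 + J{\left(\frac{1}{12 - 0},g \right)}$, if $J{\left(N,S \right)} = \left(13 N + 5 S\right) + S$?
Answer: $\frac{102149}{204} \approx 500.73$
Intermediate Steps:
$g = - \frac{1}{17}$ ($g = \frac{1}{-17} = - \frac{1}{17} \approx -0.058824$)
$J{\left(N,S \right)} = 6 S + 13 N$ ($J{\left(N,S \right)} = \left(5 S + 13 N\right) + S = 6 S + 13 N$)
$500 + J{\left(\frac{1}{12 - 0},g \right)} = 500 + \left(6 \left(- \frac{1}{17}\right) + \frac{13}{12 - 0}\right) = 500 - \left(\frac{6}{17} - \frac{13}{12 + 0}\right) = 500 - \left(\frac{6}{17} - \frac{13}{12}\right) = 500 + \left(- \frac{6}{17} + 13 \cdot \frac{1}{12}\right) = 500 + \left(- \frac{6}{17} + \frac{13}{12}\right) = 500 + \frac{149}{204} = \frac{102149}{204}$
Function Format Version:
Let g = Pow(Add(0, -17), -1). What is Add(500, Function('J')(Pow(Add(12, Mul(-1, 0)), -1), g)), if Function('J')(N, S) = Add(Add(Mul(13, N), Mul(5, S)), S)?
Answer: Rational(102149, 204) ≈ 500.73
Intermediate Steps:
g = Rational(-1, 17) (g = Pow(-17, -1) = Rational(-1, 17) ≈ -0.058824)
Function('J')(N, S) = Add(Mul(6, S), Mul(13, N)) (Function('J')(N, S) = Add(Add(Mul(5, S), Mul(13, N)), S) = Add(Mul(6, S), Mul(13, N)))
Add(500, Function('J')(Pow(Add(12, Mul(-1, 0)), -1), g)) = Add(500, Add(Mul(6, Rational(-1, 17)), Mul(13, Pow(Add(12, Mul(-1, 0)), -1)))) = Add(500, Add(Rational(-6, 17), Mul(13, Pow(Add(12, 0), -1)))) = Add(500, Add(Rational(-6, 17), Mul(13, Pow(12, -1)))) = Add(500, Add(Rational(-6, 17), Mul(13, Rational(1, 12)))) = Add(500, Add(Rational(-6, 17), Rational(13, 12))) = Add(500, Rational(149, 204)) = Rational(102149, 204)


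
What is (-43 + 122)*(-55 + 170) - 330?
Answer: 8755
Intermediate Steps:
(-43 + 122)*(-55 + 170) - 330 = 79*115 - 330 = 9085 - 330 = 8755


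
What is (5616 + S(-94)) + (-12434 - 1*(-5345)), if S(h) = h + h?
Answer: -1661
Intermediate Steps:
S(h) = 2*h
(5616 + S(-94)) + (-12434 - 1*(-5345)) = (5616 + 2*(-94)) + (-12434 - 1*(-5345)) = (5616 - 188) + (-12434 + 5345) = 5428 - 7089 = -1661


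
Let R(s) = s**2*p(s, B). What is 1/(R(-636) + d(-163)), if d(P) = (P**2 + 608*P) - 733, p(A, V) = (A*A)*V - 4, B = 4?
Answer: 1/654466364812 ≈ 1.5280e-12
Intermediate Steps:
p(A, V) = -4 + V*A**2 (p(A, V) = A**2*V - 4 = V*A**2 - 4 = -4 + V*A**2)
d(P) = -733 + P**2 + 608*P
R(s) = s**2*(-4 + 4*s**2)
1/(R(-636) + d(-163)) = 1/(4*(-636)**2*(-1 + (-636)**2) + (-733 + (-163)**2 + 608*(-163))) = 1/(4*404496*(-1 + 404496) + (-733 + 26569 - 99104)) = 1/(4*404496*404495 - 73268) = 1/(654466438080 - 73268) = 1/654466364812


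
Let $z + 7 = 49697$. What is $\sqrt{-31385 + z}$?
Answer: $\sqrt{18305} \approx 135.3$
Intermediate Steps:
$z = 49690$ ($z = -7 + 49697 = 49690$)
$\sqrt{-31385 + z} = \sqrt{-31385 + 49690} = \sqrt{18305}$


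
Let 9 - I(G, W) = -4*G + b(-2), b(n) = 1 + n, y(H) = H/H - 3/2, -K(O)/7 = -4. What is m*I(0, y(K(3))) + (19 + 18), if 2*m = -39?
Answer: -158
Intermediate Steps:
m = -39/2 (m = (1/2)*(-39) = -39/2 ≈ -19.500)
K(O) = 28 (K(O) = -7*(-4) = 28)
y(H) = -1/2 (y(H) = 1 - 3*1/2 = 1 - 3/2 = -1/2)
I(G, W) = 10 + 4*G (I(G, W) = 9 - (-4*G + (1 - 2)) = 9 - (-4*G - 1) = 9 - (-1 - 4*G) = 9 + (1 + 4*G) = 10 + 4*G)
m*I(0, y(K(3))) + (19 + 18) = -39*(10 + 4*0)/2 + (19 + 18) = -39*(10 + 0)/2 + 37 = -39/2*10 + 37 = -195 + 37 = -158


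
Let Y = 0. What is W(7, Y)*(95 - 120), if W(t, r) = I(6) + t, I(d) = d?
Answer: -325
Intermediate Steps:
W(t, r) = 6 + t
W(7, Y)*(95 - 120) = (6 + 7)*(95 - 120) = 13*(-25) = -325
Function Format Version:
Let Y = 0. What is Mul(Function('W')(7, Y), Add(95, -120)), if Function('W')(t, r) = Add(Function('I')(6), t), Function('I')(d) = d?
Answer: -325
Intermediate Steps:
Function('W')(t, r) = Add(6, t)
Mul(Function('W')(7, Y), Add(95, -120)) = Mul(Add(6, 7), Add(95, -120)) = Mul(13, -25) = -325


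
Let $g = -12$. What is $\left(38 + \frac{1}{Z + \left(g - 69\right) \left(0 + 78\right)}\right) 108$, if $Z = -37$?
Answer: $\frac{26080812}{6355} \approx 4104.0$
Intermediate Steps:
$\left(38 + \frac{1}{Z + \left(g - 69\right) \left(0 + 78\right)}\right) 108 = \left(38 + \frac{1}{-37 + \left(-12 - 69\right) \left(0 + 78\right)}\right) 108 = \left(38 + \frac{1}{-37 - 6318}\right) 108 = \left(38 + \frac{1}{-6355}\right) 108 = \left(38 - \frac{1}{6355}\right) 108 = \frac{241489}{6355} \cdot 108 = \frac{26080812}{6355}$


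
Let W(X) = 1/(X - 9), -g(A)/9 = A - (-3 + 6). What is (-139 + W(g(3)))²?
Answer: 1567504/81 ≈ 19352.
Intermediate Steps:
g(A) = 27 - 9*A (g(A) = -9*(A - (-3 + 6)) = -9*(A - 1*3) = -9*(A - 3) = -9*(-3 + A) = 27 - 9*A)
W(X) = 1/(-9 + X)
(-139 + W(g(3)))² = (-139 + 1/(-9 + (27 - 9*3)))² = (-139 + 1/(-9 + (27 - 27)))² = (-139 + 1/(-9 + 0))² = (-139 + 1/(-9))² = (-139 - ⅑)² = (-1252/9)² = 1567504/81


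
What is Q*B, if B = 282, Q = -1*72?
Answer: -20304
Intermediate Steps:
Q = -72
Q*B = -72*282 = -20304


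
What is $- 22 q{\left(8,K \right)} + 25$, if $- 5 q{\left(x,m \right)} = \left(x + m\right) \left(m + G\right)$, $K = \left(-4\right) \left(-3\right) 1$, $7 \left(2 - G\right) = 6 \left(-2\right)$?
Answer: $\frac{9855}{7} \approx 1407.9$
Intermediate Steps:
$G = \frac{26}{7}$ ($G = 2 - \frac{6 \left(-2\right)}{7} = 2 - - \frac{12}{7} = 2 + \frac{12}{7} = \frac{26}{7} \approx 3.7143$)
$K = 12$ ($K = 12 \cdot 1 = 12$)
$q{\left(x,m \right)} = - \frac{\left(\frac{26}{7} + m\right) \left(m + x\right)}{5}$ ($q{\left(x,m \right)} = - \frac{\left(x + m\right) \left(m + \frac{26}{7}\right)}{5} = - \frac{\left(m + x\right) \left(\frac{26}{7} + m\right)}{5} = - \frac{\left(\frac{26}{7} + m\right) \left(m + x\right)}{5}$)
$- 22 q{\left(8,K \right)} + 25 = - 22 \left(\left(- \frac{26}{35}\right) 12 - \frac{208}{35} - \frac{12^{2}}{5} - \frac{12}{5} \cdot 8\right) + 25 = - 22 \left(- \frac{312}{35} - \frac{208}{35} - \frac{144}{5} - \frac{96}{5}\right) + 25 = \left(-22\right) \left(- \frac{440}{7}\right) + 25 = \frac{9680}{7} + 25 = \frac{9855}{7}$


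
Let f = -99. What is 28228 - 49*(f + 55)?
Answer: 30384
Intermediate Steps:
28228 - 49*(f + 55) = 28228 - 49*(-99 + 55) = 28228 - 49*(-44) = 28228 + 2156 = 30384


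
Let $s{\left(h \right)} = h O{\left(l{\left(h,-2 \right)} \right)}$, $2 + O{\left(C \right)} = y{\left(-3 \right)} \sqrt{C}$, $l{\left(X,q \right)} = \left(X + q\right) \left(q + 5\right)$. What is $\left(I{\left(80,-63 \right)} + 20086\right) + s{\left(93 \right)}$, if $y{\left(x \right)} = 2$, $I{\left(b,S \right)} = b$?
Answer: $19980 + 186 \sqrt{273} \approx 23053.0$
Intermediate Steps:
$l{\left(X,q \right)} = \left(5 + q\right) \left(X + q\right)$ ($l{\left(X,q \right)} = \left(X + q\right) \left(5 + q\right) = \left(5 + q\right) \left(X + q\right)$)
$O{\left(C \right)} = -2 + 2 \sqrt{C}$
$s{\left(h \right)} = h \left(-2 + 2 \sqrt{-6 + 3 h}\right)$ ($s{\left(h \right)} = h \left(-2 + 2 \sqrt{\left(-2\right)^{2} + 5 h + 5 \left(-2\right) + h \left(-2\right)}\right) = h \left(-2 + 2 \sqrt{4 + 5 h - 10 - 2 h}\right) = h \left(-2 + 2 \sqrt{-6 + 3 h}\right)$)
$\left(I{\left(80,-63 \right)} + 20086\right) + s{\left(93 \right)} = \left(80 + 20086\right) + 2 \cdot 93 \left(-1 + \sqrt{-6 + 3 \cdot 93}\right) = 20166 + 2 \cdot 93 \left(-1 + \sqrt{-6 + 279}\right) = 20166 + 2 \cdot 93 \left(-1 + \sqrt{273}\right) = 20166 - \left(186 - 186 \sqrt{273}\right) = 19980 + 186 \sqrt{273}$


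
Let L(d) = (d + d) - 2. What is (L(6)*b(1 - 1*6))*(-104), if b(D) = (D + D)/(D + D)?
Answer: -1040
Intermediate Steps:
b(D) = 1 (b(D) = (2*D)/((2*D)) = (2*D)*(1/(2*D)) = 1)
L(d) = -2 + 2*d (L(d) = 2*d - 2 = -2 + 2*d)
(L(6)*b(1 - 1*6))*(-104) = ((-2 + 2*6)*1)*(-104) = ((-2 + 12)*1)*(-104) = (10*1)*(-104) = 10*(-104) = -1040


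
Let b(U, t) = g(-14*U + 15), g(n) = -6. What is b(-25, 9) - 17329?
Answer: -17335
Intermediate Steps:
b(U, t) = -6
b(-25, 9) - 17329 = -6 - 17329 = -17335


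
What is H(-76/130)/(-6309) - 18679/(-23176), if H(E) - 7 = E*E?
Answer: 497179655131/617768447400 ≈ 0.80480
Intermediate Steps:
H(E) = 7 + E² (H(E) = 7 + E*E = 7 + E²)
H(-76/130)/(-6309) - 18679/(-23176) = (7 + (-76/130)²)/(-6309) - 18679/(-23176) = (7 + (-76*1/130)²)*(-1/6309) - 18679*(-1/23176) = (7 + (-38/65)²)*(-1/6309) + 18679/23176 = (7 + 1444/4225)*(-1/6309) + 18679/23176 = (31019/4225)*(-1/6309) + 18679/23176 = -31019/26655525 + 18679/23176 = 497179655131/617768447400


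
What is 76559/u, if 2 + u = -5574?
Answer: -76559/5576 ≈ -13.730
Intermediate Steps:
u = -5576 (u = -2 - 5574 = -5576)
76559/u = 76559/(-5576) = 76559*(-1/5576) = -76559/5576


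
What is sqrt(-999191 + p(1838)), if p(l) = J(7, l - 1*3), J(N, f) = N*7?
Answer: I*sqrt(999142) ≈ 999.57*I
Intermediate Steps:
J(N, f) = 7*N
p(l) = 49 (p(l) = 7*7 = 49)
sqrt(-999191 + p(1838)) = sqrt(-999191 + 49) = sqrt(-999142) = I*sqrt(999142)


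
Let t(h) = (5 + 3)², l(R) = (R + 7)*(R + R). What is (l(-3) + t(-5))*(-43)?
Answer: -1720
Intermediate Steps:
l(R) = 2*R*(7 + R) (l(R) = (7 + R)*(2*R) = 2*R*(7 + R))
t(h) = 64 (t(h) = 8² = 64)
(l(-3) + t(-5))*(-43) = (2*(-3)*(7 - 3) + 64)*(-43) = (2*(-3)*4 + 64)*(-43) = (-24 + 64)*(-43) = 40*(-43) = -1720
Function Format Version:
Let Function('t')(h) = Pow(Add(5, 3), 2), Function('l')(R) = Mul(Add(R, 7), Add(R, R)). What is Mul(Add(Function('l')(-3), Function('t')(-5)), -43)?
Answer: -1720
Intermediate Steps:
Function('l')(R) = Mul(2, R, Add(7, R)) (Function('l')(R) = Mul(Add(7, R), Mul(2, R)) = Mul(2, R, Add(7, R)))
Function('t')(h) = 64 (Function('t')(h) = Pow(8, 2) = 64)
Mul(Add(Function('l')(-3), Function('t')(-5)), -43) = Mul(Add(Mul(2, -3, Add(7, -3)), 64), -43) = Mul(Add(Mul(2, -3, 4), 64), -43) = Mul(Add(-24, 64), -43) = Mul(40, -43) = -1720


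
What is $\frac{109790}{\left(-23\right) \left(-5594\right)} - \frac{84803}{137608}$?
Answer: $\frac{2098529367}{8852460248} \approx 0.23706$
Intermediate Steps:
$\frac{109790}{\left(-23\right) \left(-5594\right)} - \frac{84803}{137608} = \frac{109790}{128662} - \frac{84803}{137608} = 109790 \cdot \frac{1}{128662} - \frac{84803}{137608} = \frac{54895}{64331} - \frac{84803}{137608} = \frac{2098529367}{8852460248}$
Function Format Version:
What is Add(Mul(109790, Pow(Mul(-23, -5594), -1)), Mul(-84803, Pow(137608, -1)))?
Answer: Rational(2098529367, 8852460248) ≈ 0.23706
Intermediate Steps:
Add(Mul(109790, Pow(Mul(-23, -5594), -1)), Mul(-84803, Pow(137608, -1))) = Add(Mul(109790, Pow(128662, -1)), Mul(-84803, Rational(1, 137608))) = Add(Mul(109790, Rational(1, 128662)), Rational(-84803, 137608)) = Add(Rational(54895, 64331), Rational(-84803, 137608)) = Rational(2098529367, 8852460248)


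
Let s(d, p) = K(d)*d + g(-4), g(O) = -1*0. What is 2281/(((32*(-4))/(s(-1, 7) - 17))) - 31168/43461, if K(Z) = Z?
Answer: 98885197/347688 ≈ 284.41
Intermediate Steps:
g(O) = 0
s(d, p) = d² (s(d, p) = d*d + 0 = d² + 0 = d²)
2281/(((32*(-4))/(s(-1, 7) - 17))) - 31168/43461 = 2281/(((32*(-4))/((-1)² - 17))) - 31168/43461 = 2281/((-128/(1 - 17))) - 31168*1/43461 = 2281/((-128/(-16))) - 31168/43461 = 2281/((-128*(-1/16))) - 31168/43461 = 2281/8 - 31168/43461 = 98885197/347688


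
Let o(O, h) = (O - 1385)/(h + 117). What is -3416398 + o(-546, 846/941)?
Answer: -379027260385/110943 ≈ -3.4164e+6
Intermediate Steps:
o(O, h) = (-1385 + O)/(117 + h)
-3416398 + o(-546, 846/941) = -3416398 + (-1385 - 546)/(117 + 846/941) = -3416398 - 1931/(117 + 846*(1/941)) = -3416398 - 1931/(117 + 846/941) = -3416398 - 1931/(110943/941) = -3416398 + (941/110943)*(-1931) = -3416398 - 1817071/110943 = -379027260385/110943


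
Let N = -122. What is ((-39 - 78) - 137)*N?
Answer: 30988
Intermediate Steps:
((-39 - 78) - 137)*N = ((-39 - 78) - 137)*(-122) = (-117 - 137)*(-122) = -254*(-122) = 30988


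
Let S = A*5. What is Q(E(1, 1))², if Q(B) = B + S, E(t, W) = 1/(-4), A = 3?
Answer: 3481/16 ≈ 217.56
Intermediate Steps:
E(t, W) = -¼
S = 15 (S = 3*5 = 15)
Q(B) = 15 + B (Q(B) = B + 15 = 15 + B)
Q(E(1, 1))² = (15 - ¼)² = (59/4)² = 3481/16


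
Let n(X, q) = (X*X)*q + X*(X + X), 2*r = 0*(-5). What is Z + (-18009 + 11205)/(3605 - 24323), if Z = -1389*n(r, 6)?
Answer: 378/1151 ≈ 0.32841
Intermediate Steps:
r = 0 (r = (0*(-5))/2 = (½)*0 = 0)
n(X, q) = 2*X² + q*X² (n(X, q) = X²*q + X*(2*X) = q*X² + 2*X² = 2*X² + q*X²)
Z = 0 (Z = -1389*0²*(2 + 6) = -0*8 = -1389*0 = 0)
Z + (-18009 + 11205)/(3605 - 24323) = 0 + (-18009 + 11205)/(3605 - 24323) = 0 - 6804/(-20718) = 0 - 6804*(-1/20718) = 0 + 378/1151 = 378/1151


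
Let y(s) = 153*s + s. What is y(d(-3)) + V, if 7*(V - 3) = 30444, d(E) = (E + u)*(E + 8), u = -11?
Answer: -44995/7 ≈ -6427.9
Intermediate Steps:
d(E) = (-11 + E)*(8 + E) (d(E) = (E - 11)*(E + 8) = (-11 + E)*(8 + E))
V = 30465/7 (V = 3 + (⅐)*30444 = 3 + 30444/7 = 30465/7 ≈ 4352.1)
y(s) = 154*s
y(d(-3)) + V = 154*(-88 + (-3)² - 3*(-3)) + 30465/7 = 154*(-88 + 9 + 9) + 30465/7 = 154*(-70) + 30465/7 = -10780 + 30465/7 = -44995/7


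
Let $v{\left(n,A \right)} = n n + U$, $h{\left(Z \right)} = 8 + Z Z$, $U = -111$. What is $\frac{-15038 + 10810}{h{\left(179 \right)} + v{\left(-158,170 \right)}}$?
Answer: $- \frac{2114}{28451} \approx -0.074303$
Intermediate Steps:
$h{\left(Z \right)} = 8 + Z^{2}$
$v{\left(n,A \right)} = -111 + n^{2}$ ($v{\left(n,A \right)} = n n - 111 = n^{2} - 111 = -111 + n^{2}$)
$\frac{-15038 + 10810}{h{\left(179 \right)} + v{\left(-158,170 \right)}} = \frac{-15038 + 10810}{\left(8 + 179^{2}\right) - \left(111 - \left(-158\right)^{2}\right)} = - \frac{4228}{\left(8 + 32041\right) + \left(-111 + 24964\right)} = - \frac{4228}{32049 + 24853} = - \frac{4228}{56902} = \left(-4228\right) \frac{1}{56902} = - \frac{2114}{28451}$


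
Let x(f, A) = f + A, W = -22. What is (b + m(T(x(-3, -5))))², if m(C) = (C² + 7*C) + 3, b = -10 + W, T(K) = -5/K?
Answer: 2405601/4096 ≈ 587.30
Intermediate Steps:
x(f, A) = A + f
b = -32 (b = -10 - 22 = -32)
m(C) = 3 + C² + 7*C
(b + m(T(x(-3, -5))))² = (-32 + (3 + (-5/(-5 - 3))² + 7*(-5/(-5 - 3))))² = (-32 + (3 + (-5/(-8))² + 7*(-5/(-8))))² = (-32 + (3 + (-5*(-⅛))² + 7*(-5*(-⅛))))² = (-32 + (3 + (5/8)² + 7*(5/8)))² = (-32 + (3 + 25/64 + 35/8))² = (-32 + 497/64)² = (-1551/64)² = 2405601/4096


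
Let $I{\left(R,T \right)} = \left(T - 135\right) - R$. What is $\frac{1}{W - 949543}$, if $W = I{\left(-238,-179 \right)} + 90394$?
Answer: $- \frac{1}{859225} \approx -1.1638 \cdot 10^{-6}$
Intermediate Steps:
$I{\left(R,T \right)} = -135 + T - R$ ($I{\left(R,T \right)} = \left(T - 135\right) - R = \left(-135 + T\right) - R = -135 + T - R$)
$W = 90318$ ($W = \left(-135 - 179 - -238\right) + 90394 = \left(-135 - 179 + 238\right) + 90394 = -76 + 90394 = 90318$)
$\frac{1}{W - 949543} = \frac{1}{90318 - 949543} = \frac{1}{-859225} = - \frac{1}{859225}$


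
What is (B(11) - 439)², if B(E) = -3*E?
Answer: 222784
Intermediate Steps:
(B(11) - 439)² = (-3*11 - 439)² = (-33 - 439)² = (-472)² = 222784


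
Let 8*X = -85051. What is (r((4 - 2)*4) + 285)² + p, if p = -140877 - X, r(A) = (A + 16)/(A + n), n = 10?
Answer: -3474637/72 ≈ -48259.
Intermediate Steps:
X = -85051/8 (X = (⅛)*(-85051) = -85051/8 ≈ -10631.)
r(A) = (16 + A)/(10 + A) (r(A) = (A + 16)/(A + 10) = (16 + A)/(10 + A))
p = -1041965/8 (p = -140877 - 1*(-85051/8) = -140877 + 85051/8 = -1041965/8 ≈ -1.3025e+5)
(r((4 - 2)*4) + 285)² + p = ((16 + (4 - 2)*4)/(10 + (4 - 2)*4) + 285)² - 1041965/8 = ((16 + 2*4)/(10 + 2*4) + 285)² - 1041965/8 = ((16 + 8)/(10 + 8) + 285)² - 1041965/8 = (24/18 + 285)² - 1041965/8 = ((1/18)*24 + 285)² - 1041965/8 = (4/3 + 285)² - 1041965/8 = (859/3)² - 1041965/8 = 737881/9 - 1041965/8 = -3474637/72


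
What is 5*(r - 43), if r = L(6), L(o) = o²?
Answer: -35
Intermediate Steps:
r = 36 (r = 6² = 36)
5*(r - 43) = 5*(36 - 43) = 5*(-7) = -35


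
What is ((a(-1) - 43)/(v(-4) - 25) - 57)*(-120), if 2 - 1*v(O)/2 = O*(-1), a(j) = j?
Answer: 193080/29 ≈ 6657.9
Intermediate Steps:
v(O) = 4 + 2*O (v(O) = 4 - 2*O*(-1) = 4 - (-2)*O = 4 + 2*O)
((a(-1) - 43)/(v(-4) - 25) - 57)*(-120) = ((-1 - 43)/((4 + 2*(-4)) - 25) - 57)*(-120) = (-44/((4 - 8) - 25) - 57)*(-120) = (-44/(-4 - 25) - 57)*(-120) = (-44/(-29) - 57)*(-120) = (-44*(-1/29) - 57)*(-120) = (44/29 - 57)*(-120) = -1609/29*(-120) = 193080/29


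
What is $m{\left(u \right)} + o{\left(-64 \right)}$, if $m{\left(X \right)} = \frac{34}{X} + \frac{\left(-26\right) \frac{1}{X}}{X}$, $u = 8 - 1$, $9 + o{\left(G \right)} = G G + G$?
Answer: $\frac{197339}{49} \approx 4027.3$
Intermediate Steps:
$o{\left(G \right)} = -9 + G + G^{2}$ ($o{\left(G \right)} = -9 + \left(G G + G\right) = -9 + \left(G^{2} + G\right) = -9 + \left(G + G^{2}\right) = -9 + G + G^{2}$)
$u = 7$
$m{\left(X \right)} = - \frac{26}{X^{2}} + \frac{34}{X}$ ($m{\left(X \right)} = \frac{34}{X} - \frac{26}{X^{2}} = - \frac{26}{X^{2}} + \frac{34}{X}$)
$m{\left(u \right)} + o{\left(-64 \right)} = \frac{2 \left(-13 + 17 \cdot 7\right)}{49} - \left(73 - 4096\right) = 2 \cdot \frac{1}{49} \left(-13 + 119\right) - -4023 = 2 \cdot \frac{1}{49} \cdot 106 + 4023 = \frac{212}{49} + 4023 = \frac{197339}{49}$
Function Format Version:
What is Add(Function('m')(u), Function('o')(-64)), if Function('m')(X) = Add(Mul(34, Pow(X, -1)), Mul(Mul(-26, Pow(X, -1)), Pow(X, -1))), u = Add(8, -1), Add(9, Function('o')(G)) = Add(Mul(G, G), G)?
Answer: Rational(197339, 49) ≈ 4027.3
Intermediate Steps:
Function('o')(G) = Add(-9, G, Pow(G, 2)) (Function('o')(G) = Add(-9, Add(Mul(G, G), G)) = Add(-9, Add(Pow(G, 2), G)) = Add(-9, Add(G, Pow(G, 2))) = Add(-9, G, Pow(G, 2)))
u = 7
Function('m')(X) = Add(Mul(-26, Pow(X, -2)), Mul(34, Pow(X, -1))) (Function('m')(X) = Add(Mul(34, Pow(X, -1)), Mul(-26, Pow(X, -2))) = Add(Mul(-26, Pow(X, -2)), Mul(34, Pow(X, -1))))
Add(Function('m')(u), Function('o')(-64)) = Add(Mul(2, Pow(7, -2), Add(-13, Mul(17, 7))), Add(-9, -64, Pow(-64, 2))) = Add(Mul(2, Rational(1, 49), Add(-13, 119)), Add(-9, -64, 4096)) = Add(Mul(2, Rational(1, 49), 106), 4023) = Add(Rational(212, 49), 4023) = Rational(197339, 49)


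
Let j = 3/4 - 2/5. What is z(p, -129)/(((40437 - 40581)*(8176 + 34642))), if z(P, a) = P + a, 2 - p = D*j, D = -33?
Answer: 2309/123315840 ≈ 1.8724e-5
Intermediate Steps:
j = 7/20 (j = 3*(1/4) - 2*1/5 = 3/4 - 2/5 = 7/20 ≈ 0.35000)
p = 271/20 (p = 2 - (-33)*7/20 = 2 - 1*(-231/20) = 2 + 231/20 = 271/20 ≈ 13.550)
z(p, -129)/(((40437 - 40581)*(8176 + 34642))) = (271/20 - 129)/(((40437 - 40581)*(8176 + 34642))) = -2309/(20*((-144*42818))) = -2309/20/(-6165792) = -2309/20*(-1/6165792) = 2309/123315840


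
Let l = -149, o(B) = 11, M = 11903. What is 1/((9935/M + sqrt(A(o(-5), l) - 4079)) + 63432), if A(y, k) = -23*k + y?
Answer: 8987253391993/570087049311326130 - 141681409*I*sqrt(641)/570087049311326130 ≈ 1.5765e-5 - 6.2922e-9*I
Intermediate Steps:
A(y, k) = y - 23*k
1/((9935/M + sqrt(A(o(-5), l) - 4079)) + 63432) = 1/((9935/11903 + sqrt((11 - 23*(-149)) - 4079)) + 63432) = 1/((9935*(1/11903) + sqrt((11 + 3427) - 4079)) + 63432) = 1/((9935/11903 + sqrt(3438 - 4079)) + 63432) = 1/((9935/11903 + sqrt(-641)) + 63432) = 1/((9935/11903 + I*sqrt(641)) + 63432) = 1/(755041031/11903 + I*sqrt(641))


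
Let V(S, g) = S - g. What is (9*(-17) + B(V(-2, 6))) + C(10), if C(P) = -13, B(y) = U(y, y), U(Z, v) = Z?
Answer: -174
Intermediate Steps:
B(y) = y
(9*(-17) + B(V(-2, 6))) + C(10) = (9*(-17) + (-2 - 1*6)) - 13 = (-153 + (-2 - 6)) - 13 = (-153 - 8) - 13 = -161 - 13 = -174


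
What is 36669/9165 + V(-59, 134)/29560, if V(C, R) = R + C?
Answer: 72308201/18061160 ≈ 4.0035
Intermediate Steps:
V(C, R) = C + R
36669/9165 + V(-59, 134)/29560 = 36669/9165 + (-59 + 134)/29560 = 36669*(1/9165) + 75*(1/29560) = 12223/3055 + 15/5912 = 72308201/18061160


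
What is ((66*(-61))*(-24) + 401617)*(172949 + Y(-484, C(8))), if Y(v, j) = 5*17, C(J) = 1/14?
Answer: 86212633194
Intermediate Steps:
C(J) = 1/14
Y(v, j) = 85
((66*(-61))*(-24) + 401617)*(172949 + Y(-484, C(8))) = ((66*(-61))*(-24) + 401617)*(172949 + 85) = (-4026*(-24) + 401617)*173034 = (96624 + 401617)*173034 = 498241*173034 = 86212633194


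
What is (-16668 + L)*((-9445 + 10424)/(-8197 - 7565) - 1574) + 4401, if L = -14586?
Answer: 129248763130/2627 ≈ 4.9200e+7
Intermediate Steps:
(-16668 + L)*((-9445 + 10424)/(-8197 - 7565) - 1574) + 4401 = (-16668 - 14586)*((-9445 + 10424)/(-8197 - 7565) - 1574) + 4401 = -31254*(979/(-15762) - 1574) + 4401 = -31254*(979*(-1/15762) - 1574) + 4401 = -31254*(-979/15762 - 1574) + 4401 = -31254*(-24810367/15762) + 4401 = 129237201703/2627 + 4401 = 129248763130/2627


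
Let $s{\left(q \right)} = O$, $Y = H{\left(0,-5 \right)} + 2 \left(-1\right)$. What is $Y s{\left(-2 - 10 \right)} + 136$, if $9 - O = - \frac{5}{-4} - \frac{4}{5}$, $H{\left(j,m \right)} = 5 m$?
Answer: $- \frac{1897}{20} \approx -94.85$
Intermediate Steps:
$Y = -27$ ($Y = 5 \left(-5\right) + 2 \left(-1\right) = -25 - 2 = -27$)
$O = \frac{171}{20}$ ($O = 9 - \left(- \frac{5}{-4} - \frac{4}{5}\right) = 9 - \left(\left(-5\right) \left(- \frac{1}{4}\right) - \frac{4}{5}\right) = 9 - \left(\frac{5}{4} - \frac{4}{5}\right) = 9 - \frac{9}{20} = \frac{171}{20} \approx 8.55$)
$s{\left(q \right)} = \frac{171}{20}$
$Y s{\left(-2 - 10 \right)} + 136 = \left(-27\right) \frac{171}{20} + 136 = - \frac{4617}{20} + 136 = - \frac{1897}{20}$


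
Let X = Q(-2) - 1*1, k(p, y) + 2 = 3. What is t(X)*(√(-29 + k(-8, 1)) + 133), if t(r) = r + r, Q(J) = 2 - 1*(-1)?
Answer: 532 + 8*I*√7 ≈ 532.0 + 21.166*I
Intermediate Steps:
k(p, y) = 1 (k(p, y) = -2 + 3 = 1)
Q(J) = 3 (Q(J) = 2 + 1 = 3)
X = 2 (X = 3 - 1*1 = 3 - 1 = 2)
t(r) = 2*r
t(X)*(√(-29 + k(-8, 1)) + 133) = (2*2)*(√(-29 + 1) + 133) = 4*(√(-28) + 133) = 4*(2*I*√7 + 133) = 4*(133 + 2*I*√7) = 532 + 8*I*√7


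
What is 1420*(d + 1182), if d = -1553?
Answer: -526820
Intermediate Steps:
1420*(d + 1182) = 1420*(-1553 + 1182) = 1420*(-371) = -526820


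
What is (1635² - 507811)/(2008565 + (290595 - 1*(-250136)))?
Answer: 1082707/1274648 ≈ 0.84942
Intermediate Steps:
(1635² - 507811)/(2008565 + (290595 - 1*(-250136))) = (2673225 - 507811)/(2008565 + (290595 + 250136)) = 2165414/(2008565 + 540731) = 2165414/2549296 = 2165414*(1/2549296) = 1082707/1274648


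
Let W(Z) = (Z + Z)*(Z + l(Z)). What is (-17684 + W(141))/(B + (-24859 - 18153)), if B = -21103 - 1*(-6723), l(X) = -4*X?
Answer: 68485/28696 ≈ 2.3866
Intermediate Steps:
B = -14380 (B = -21103 + 6723 = -14380)
W(Z) = -6*Z² (W(Z) = (Z + Z)*(Z - 4*Z) = (2*Z)*(-3*Z) = -6*Z²)
(-17684 + W(141))/(B + (-24859 - 18153)) = (-17684 - 6*141²)/(-14380 + (-24859 - 18153)) = (-17684 - 6*19881)/(-14380 - 43012) = (-17684 - 119286)/(-57392) = -136970*(-1/57392) = 68485/28696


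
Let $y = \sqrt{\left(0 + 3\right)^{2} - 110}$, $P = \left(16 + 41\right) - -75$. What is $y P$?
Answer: $132 i \sqrt{101} \approx 1326.6 i$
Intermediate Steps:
$P = 132$ ($P = 57 + 75 = 132$)
$y = i \sqrt{101}$ ($y = \sqrt{3^{2} - 110} = \sqrt{9 - 110} = \sqrt{-101} = i \sqrt{101} \approx 10.05 i$)
$y P = i \sqrt{101} \cdot 132 = 132 i \sqrt{101}$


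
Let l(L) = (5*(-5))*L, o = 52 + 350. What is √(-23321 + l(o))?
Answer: I*√33371 ≈ 182.68*I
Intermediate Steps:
o = 402
l(L) = -25*L
√(-23321 + l(o)) = √(-23321 - 25*402) = √(-23321 - 10050) = √(-33371) = I*√33371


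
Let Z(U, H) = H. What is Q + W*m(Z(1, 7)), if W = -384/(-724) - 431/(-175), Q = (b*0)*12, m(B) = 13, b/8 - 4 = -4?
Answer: 1232543/31675 ≈ 38.912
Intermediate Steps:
b = 0 (b = 32 + 8*(-4) = 32 - 32 = 0)
Q = 0 (Q = (0*0)*12 = 0*12 = 0)
W = 94811/31675 (W = -384*(-1/724) - 431*(-1/175) = 96/181 + 431/175 = 94811/31675 ≈ 2.9932)
Q + W*m(Z(1, 7)) = 0 + (94811/31675)*13 = 0 + 1232543/31675 = 1232543/31675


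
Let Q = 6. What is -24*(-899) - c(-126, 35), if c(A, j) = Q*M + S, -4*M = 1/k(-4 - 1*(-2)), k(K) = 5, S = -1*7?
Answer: 215833/10 ≈ 21583.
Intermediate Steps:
S = -7
M = -1/20 (M = -¼/5 = -¼*⅕ = -1/20 ≈ -0.050000)
c(A, j) = -73/10 (c(A, j) = 6*(-1/20) - 7 = -3/10 - 7 = -73/10)
-24*(-899) - c(-126, 35) = -24*(-899) - 1*(-73/10) = 21576 + 73/10 = 215833/10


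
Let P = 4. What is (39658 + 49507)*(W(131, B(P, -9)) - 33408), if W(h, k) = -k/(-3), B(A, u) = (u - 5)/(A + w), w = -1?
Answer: -26810667190/9 ≈ -2.9790e+9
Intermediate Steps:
B(A, u) = (-5 + u)/(-1 + A) (B(A, u) = (u - 5)/(A - 1) = (-5 + u)/(-1 + A))
W(h, k) = k/3 (W(h, k) = -(-1)*k/3 = k/3)
(39658 + 49507)*(W(131, B(P, -9)) - 33408) = (39658 + 49507)*(((-5 - 9)/(-1 + 4))/3 - 33408) = 89165*((-14/3)/3 - 33408) = 89165*(((1/3)*(-14))/3 - 33408) = 89165*((1/3)*(-14/3) - 33408) = 89165*(-14/9 - 33408) = 89165*(-300686/9) = -26810667190/9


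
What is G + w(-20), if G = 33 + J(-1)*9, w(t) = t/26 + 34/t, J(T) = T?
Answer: 2799/130 ≈ 21.531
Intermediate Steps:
w(t) = 34/t + t/26 (w(t) = t*(1/26) + 34/t = t/26 + 34/t = 34/t + t/26)
G = 24 (G = 33 - 1*9 = 33 - 9 = 24)
G + w(-20) = 24 + (34/(-20) + (1/26)*(-20)) = 24 + (34*(-1/20) - 10/13) = 24 + (-17/10 - 10/13) = 24 - 321/130 = 2799/130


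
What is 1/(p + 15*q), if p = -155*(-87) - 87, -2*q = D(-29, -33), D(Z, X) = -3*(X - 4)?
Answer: 2/25131 ≈ 7.9583e-5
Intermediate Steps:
D(Z, X) = 12 - 3*X (D(Z, X) = -3*(-4 + X) = 12 - 3*X)
q = -111/2 (q = -(12 - 3*(-33))/2 = -(12 + 99)/2 = -1/2*111 = -111/2 ≈ -55.500)
p = 13398 (p = 13485 - 87 = 13398)
1/(p + 15*q) = 1/(13398 + 15*(-111/2)) = 1/(13398 - 1665/2) = 1/(25131/2) = 2/25131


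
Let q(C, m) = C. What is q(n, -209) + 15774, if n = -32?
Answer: 15742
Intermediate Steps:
q(n, -209) + 15774 = -32 + 15774 = 15742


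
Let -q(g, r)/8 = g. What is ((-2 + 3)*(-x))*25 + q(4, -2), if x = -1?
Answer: -7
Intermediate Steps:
q(g, r) = -8*g
((-2 + 3)*(-x))*25 + q(4, -2) = ((-2 + 3)*(-1*(-1)))*25 - 8*4 = (1*1)*25 - 32 = 1*25 - 32 = 25 - 32 = -7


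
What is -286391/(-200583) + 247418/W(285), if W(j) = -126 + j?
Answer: 16557793621/10630899 ≈ 1557.5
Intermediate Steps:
-286391/(-200583) + 247418/W(285) = -286391/(-200583) + 247418/(-126 + 285) = -286391*(-1/200583) + 247418/159 = 286391/200583 + 247418*(1/159) = 286391/200583 + 247418/159 = 16557793621/10630899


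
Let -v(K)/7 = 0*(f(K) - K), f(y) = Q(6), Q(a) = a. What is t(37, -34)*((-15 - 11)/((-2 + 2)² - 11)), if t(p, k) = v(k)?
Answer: 0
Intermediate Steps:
f(y) = 6
v(K) = 0 (v(K) = -0*(6 - K) = -7*0 = 0)
t(p, k) = 0
t(37, -34)*((-15 - 11)/((-2 + 2)² - 11)) = 0*((-15 - 11)/((-2 + 2)² - 11)) = 0*(-26/(0² - 11)) = 0*(-26/(0 - 11)) = 0*(-26/(-11)) = 0*(-26*(-1/11)) = 0*(26/11) = 0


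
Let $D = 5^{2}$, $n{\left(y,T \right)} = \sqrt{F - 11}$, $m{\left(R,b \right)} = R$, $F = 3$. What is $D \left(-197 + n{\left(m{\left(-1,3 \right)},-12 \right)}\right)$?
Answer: $-4925 + 50 i \sqrt{2} \approx -4925.0 + 70.711 i$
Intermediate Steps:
$n{\left(y,T \right)} = 2 i \sqrt{2}$ ($n{\left(y,T \right)} = \sqrt{3 - 11} = \sqrt{-8} = 2 i \sqrt{2}$)
$D = 25$
$D \left(-197 + n{\left(m{\left(-1,3 \right)},-12 \right)}\right) = 25 \left(-197 + 2 i \sqrt{2}\right) = -4925 + 50 i \sqrt{2}$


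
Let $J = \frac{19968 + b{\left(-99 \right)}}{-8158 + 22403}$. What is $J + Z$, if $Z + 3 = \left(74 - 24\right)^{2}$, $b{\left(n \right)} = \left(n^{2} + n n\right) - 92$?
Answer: $\frac{35609243}{14245} \approx 2499.8$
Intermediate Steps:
$b{\left(n \right)} = -92 + 2 n^{2}$ ($b{\left(n \right)} = \left(n^{2} + n^{2}\right) - 92 = 2 n^{2} - 92 = -92 + 2 n^{2}$)
$J = \frac{39478}{14245}$ ($J = \frac{19968 - \left(92 - 2 \left(-99\right)^{2}\right)}{-8158 + 22403} = \frac{19968 + \left(-92 + 2 \cdot 9801\right)}{14245} = \left(19968 + \left(-92 + 19602\right)\right) \frac{1}{14245} = \left(19968 + 19510\right) \frac{1}{14245} = 39478 \cdot \frac{1}{14245} = \frac{39478}{14245} \approx 2.7714$)
$Z = 2497$ ($Z = -3 + \left(74 - 24\right)^{2} = -3 + 50^{2} = -3 + 2500 = 2497$)
$J + Z = \frac{39478}{14245} + 2497 = \frac{35609243}{14245}$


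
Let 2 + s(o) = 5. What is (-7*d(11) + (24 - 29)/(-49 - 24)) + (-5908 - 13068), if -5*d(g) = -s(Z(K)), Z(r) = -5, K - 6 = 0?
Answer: -6927748/365 ≈ -18980.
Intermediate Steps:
K = 6 (K = 6 + 0 = 6)
s(o) = 3 (s(o) = -2 + 5 = 3)
d(g) = ⅗ (d(g) = -(-1)*3/5 = -⅕*(-3) = ⅗)
(-7*d(11) + (24 - 29)/(-49 - 24)) + (-5908 - 13068) = (-7*⅗ + (24 - 29)/(-49 - 24)) + (-5908 - 13068) = (-21/5 - 5/(-73)) - 18976 = (-21/5 - 5*(-1/73)) - 18976 = (-21/5 + 5/73) - 18976 = -1508/365 - 18976 = -6927748/365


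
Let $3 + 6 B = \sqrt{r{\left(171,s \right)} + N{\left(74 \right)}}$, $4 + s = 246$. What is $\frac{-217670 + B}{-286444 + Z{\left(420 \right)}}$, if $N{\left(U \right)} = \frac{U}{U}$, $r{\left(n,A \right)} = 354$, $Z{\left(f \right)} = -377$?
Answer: $\frac{435341}{573642} - \frac{\sqrt{355}}{1720926} \approx 0.7589$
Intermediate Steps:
$s = 242$ ($s = -4 + 246 = 242$)
$N{\left(U \right)} = 1$
$B = - \frac{1}{2} + \frac{\sqrt{355}}{6}$ ($B = - \frac{1}{2} + \frac{\sqrt{354 + 1}}{6} = - \frac{1}{2} + \frac{\sqrt{355}}{6} \approx 2.6402$)
$\frac{-217670 + B}{-286444 + Z{\left(420 \right)}} = \frac{-217670 - \left(\frac{1}{2} - \frac{\sqrt{355}}{6}\right)}{-286444 - 377} = \frac{- \frac{435341}{2} + \frac{\sqrt{355}}{6}}{-286821} = \left(- \frac{435341}{2} + \frac{\sqrt{355}}{6}\right) \left(- \frac{1}{286821}\right) = \frac{435341}{573642} - \frac{\sqrt{355}}{1720926}$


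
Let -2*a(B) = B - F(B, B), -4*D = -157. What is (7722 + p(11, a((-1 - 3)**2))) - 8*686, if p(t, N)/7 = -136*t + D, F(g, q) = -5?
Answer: -31853/4 ≈ -7963.3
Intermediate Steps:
D = 157/4 (D = -1/4*(-157) = 157/4 ≈ 39.250)
a(B) = -5/2 - B/2 (a(B) = -(B - 1*(-5))/2 = -(B + 5)/2 = -(5 + B)/2 = -5/2 - B/2)
p(t, N) = 1099/4 - 952*t (p(t, N) = 7*(-136*t + 157/4) = 7*(157/4 - 136*t) = 1099/4 - 952*t)
(7722 + p(11, a((-1 - 3)**2))) - 8*686 = (7722 + (1099/4 - 952*11)) - 8*686 = (7722 + (1099/4 - 10472)) - 5488 = (7722 - 40789/4) - 5488 = -9901/4 - 5488 = -31853/4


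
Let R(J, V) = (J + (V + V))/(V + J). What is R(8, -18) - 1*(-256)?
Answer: 1294/5 ≈ 258.80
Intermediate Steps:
R(J, V) = (J + 2*V)/(J + V)
R(8, -18) - 1*(-256) = (8 + 2*(-18))/(8 - 18) - 1*(-256) = (8 - 36)/(-10) + 256 = -⅒*(-28) + 256 = 14/5 + 256 = 1294/5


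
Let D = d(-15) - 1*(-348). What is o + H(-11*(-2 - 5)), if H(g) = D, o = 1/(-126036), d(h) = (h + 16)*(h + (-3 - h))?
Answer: 43482419/126036 ≈ 345.00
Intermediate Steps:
d(h) = -48 - 3*h (d(h) = (16 + h)*(-3) = -48 - 3*h)
D = 345 (D = (-48 - 3*(-15)) - 1*(-348) = (-48 + 45) + 348 = -3 + 348 = 345)
o = -1/126036 ≈ -7.9342e-6
H(g) = 345
o + H(-11*(-2 - 5)) = -1/126036 + 345 = 43482419/126036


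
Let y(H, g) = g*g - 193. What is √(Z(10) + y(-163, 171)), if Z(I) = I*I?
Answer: 2*√7287 ≈ 170.73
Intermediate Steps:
y(H, g) = -193 + g² (y(H, g) = g² - 193 = -193 + g²)
Z(I) = I²
√(Z(10) + y(-163, 171)) = √(10² + (-193 + 171²)) = √(100 + (-193 + 29241)) = √(100 + 29048) = √29148 = 2*√7287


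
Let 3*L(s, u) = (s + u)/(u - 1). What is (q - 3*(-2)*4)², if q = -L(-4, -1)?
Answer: 19321/36 ≈ 536.69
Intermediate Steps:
L(s, u) = (s + u)/(3*(-1 + u)) (L(s, u) = ((s + u)/(u - 1))/3 = ((s + u)/(-1 + u))/3 = (s + u)/(3*(-1 + u)))
q = -⅚ (q = -(-4 - 1)/(3*(-1 - 1)) = -(-5)/(3*(-2)) = -(-1)*(-5)/(3*2) = -1*⅚ = -⅚ ≈ -0.83333)
(q - 3*(-2)*4)² = (-⅚ - 3*(-2)*4)² = (-⅚ + 6*4)² = (-⅚ + 24)² = (139/6)² = 19321/36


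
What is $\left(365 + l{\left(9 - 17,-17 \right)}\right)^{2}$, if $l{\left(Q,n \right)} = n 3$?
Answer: $98596$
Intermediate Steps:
$l{\left(Q,n \right)} = 3 n$
$\left(365 + l{\left(9 - 17,-17 \right)}\right)^{2} = \left(365 + 3 \left(-17\right)\right)^{2} = \left(365 - 51\right)^{2} = 314^{2} = 98596$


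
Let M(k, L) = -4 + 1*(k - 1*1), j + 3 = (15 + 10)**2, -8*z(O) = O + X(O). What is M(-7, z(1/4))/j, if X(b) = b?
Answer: -6/311 ≈ -0.019293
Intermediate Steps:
z(O) = -O/4 (z(O) = -(O + O)/8 = -O/4)
j = 622 (j = -3 + (15 + 10)**2 = -3 + 25**2 = -3 + 625 = 622)
M(k, L) = -5 + k (M(k, L) = -4 + 1*(k - 1) = -4 + 1*(-1 + k) = -4 + (-1 + k) = -5 + k)
M(-7, z(1/4))/j = (-5 - 7)/622 = -12*1/622 = -6/311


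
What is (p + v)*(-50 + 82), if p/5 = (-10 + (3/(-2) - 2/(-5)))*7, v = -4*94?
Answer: -24464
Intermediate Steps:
v = -376
p = -777/2 (p = 5*((-10 + (3/(-2) - 2/(-5)))*7) = 5*((-10 + (3*(-½) - 2*(-⅕)))*7) = 5*((-10 + (-3/2 + ⅖))*7) = 5*((-10 - 11/10)*7) = 5*(-111/10*7) = 5*(-777/10) = -777/2 ≈ -388.50)
(p + v)*(-50 + 82) = (-777/2 - 376)*(-50 + 82) = -1529/2*32 = -24464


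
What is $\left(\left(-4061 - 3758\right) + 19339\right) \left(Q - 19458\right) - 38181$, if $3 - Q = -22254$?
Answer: $32206299$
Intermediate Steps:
$Q = 22257$ ($Q = 3 - -22254 = 3 + 22254 = 22257$)
$\left(\left(-4061 - 3758\right) + 19339\right) \left(Q - 19458\right) - 38181 = \left(\left(-4061 - 3758\right) + 19339\right) \left(22257 - 19458\right) - 38181 = \left(\left(-4061 - 3758\right) + 19339\right) 2799 - 38181 = \left(-7819 + 19339\right) 2799 - 38181 = 11520 \cdot 2799 - 38181 = 32244480 - 38181 = 32206299$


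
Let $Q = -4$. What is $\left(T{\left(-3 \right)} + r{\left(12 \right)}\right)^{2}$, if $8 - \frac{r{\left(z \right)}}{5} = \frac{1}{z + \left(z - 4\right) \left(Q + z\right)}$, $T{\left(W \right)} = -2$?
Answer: $\frac{8311689}{5776} \approx 1439.0$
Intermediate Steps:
$r{\left(z \right)} = 40 - \frac{5}{z + \left(-4 + z\right)^{2}}$ ($r{\left(z \right)} = 40 - \frac{5}{z + \left(z - 4\right) \left(-4 + z\right)} = 40 - \frac{5}{z + \left(-4 + z\right) \left(-4 + z\right)} = 40 - \frac{5}{z + \left(-4 + z\right)^{2}}$)
$\left(T{\left(-3 \right)} + r{\left(12 \right)}\right)^{2} = \left(-2 + \frac{5 \left(127 - 672 + 8 \cdot 12^{2}\right)}{16 + 12^{2} - 84}\right)^{2} = \left(-2 + \frac{5 \left(127 - 672 + 8 \cdot 144\right)}{16 + 144 - 84}\right)^{2} = \left(-2 + \frac{5 \left(127 - 672 + 1152\right)}{76}\right)^{2} = \left(-2 + 5 \cdot \frac{1}{76} \cdot 607\right)^{2} = \left(-2 + \frac{3035}{76}\right)^{2} = \left(\frac{2883}{76}\right)^{2} = \frac{8311689}{5776}$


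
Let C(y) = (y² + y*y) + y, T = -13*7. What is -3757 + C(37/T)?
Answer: -31112346/8281 ≈ -3757.1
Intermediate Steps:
T = -91
C(y) = y + 2*y² (C(y) = (y² + y²) + y = 2*y² + y = y + 2*y²)
-3757 + C(37/T) = -3757 + (37/(-91))*(1 + 2*(37/(-91))) = -3757 + (37*(-1/91))*(1 + 2*(37*(-1/91))) = -3757 - 37*(1 + 2*(-37/91))/91 = -3757 - 37*(1 - 74/91)/91 = -3757 - 37/91*17/91 = -3757 - 629/8281 = -31112346/8281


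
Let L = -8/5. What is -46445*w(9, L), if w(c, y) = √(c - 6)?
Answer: -46445*√3 ≈ -80445.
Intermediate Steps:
L = -8/5 (L = -8*⅕ = -8/5 ≈ -1.6000)
w(c, y) = √(-6 + c)
-46445*w(9, L) = -46445*√(-6 + 9) = -46445*√3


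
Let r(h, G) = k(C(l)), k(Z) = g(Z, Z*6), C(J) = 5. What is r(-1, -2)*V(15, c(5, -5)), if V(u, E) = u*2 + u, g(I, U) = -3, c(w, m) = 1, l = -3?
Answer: -135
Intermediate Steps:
k(Z) = -3
r(h, G) = -3
V(u, E) = 3*u (V(u, E) = 2*u + u = 3*u)
r(-1, -2)*V(15, c(5, -5)) = -9*15 = -3*45 = -135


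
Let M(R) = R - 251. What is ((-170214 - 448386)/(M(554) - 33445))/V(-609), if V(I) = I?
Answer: -103100/3363913 ≈ -0.030649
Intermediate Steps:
M(R) = -251 + R
((-170214 - 448386)/(M(554) - 33445))/V(-609) = ((-170214 - 448386)/((-251 + 554) - 33445))/(-609) = -618600/(303 - 33445)*(-1/609) = -618600/(-33142)*(-1/609) = -618600*(-1/33142)*(-1/609) = (309300/16571)*(-1/609) = -103100/3363913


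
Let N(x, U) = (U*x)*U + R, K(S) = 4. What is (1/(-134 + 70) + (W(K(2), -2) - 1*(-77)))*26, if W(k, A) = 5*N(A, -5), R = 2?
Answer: -135629/32 ≈ -4238.4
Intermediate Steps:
N(x, U) = 2 + x*U² (N(x, U) = (U*x)*U + 2 = x*U² + 2 = 2 + x*U²)
W(k, A) = 10 + 125*A (W(k, A) = 5*(2 + A*(-5)²) = 5*(2 + A*25) = 5*(2 + 25*A) = 10 + 125*A)
(1/(-134 + 70) + (W(K(2), -2) - 1*(-77)))*26 = (1/(-134 + 70) + ((10 + 125*(-2)) - 1*(-77)))*26 = (1/(-64) + ((10 - 250) + 77))*26 = (-1/64 + (-240 + 77))*26 = (-1/64 - 163)*26 = -10433/64*26 = -135629/32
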